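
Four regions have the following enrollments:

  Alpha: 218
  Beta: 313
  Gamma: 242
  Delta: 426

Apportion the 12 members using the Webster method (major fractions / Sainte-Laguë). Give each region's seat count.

Alpha=2, Beta=3, Gamma=3, Delta=4

Standard divisor 1199/12 ≈ 99.917; standard quotas: Alpha 2.182, Beta 3.133, Gamma 2.422, Delta 4.264.
Rounding to the nearest integer gives 2, 3, 2, 4 = 11 seats, so the divisor must be adjusted.
With modified divisor 96: modified quotas Alpha 2.271, Beta 3.260, Gamma 2.521, Delta 4.438.
Rounding to the nearest integer: Alpha 2, Beta 3, Gamma 3, Delta 4 (total 12).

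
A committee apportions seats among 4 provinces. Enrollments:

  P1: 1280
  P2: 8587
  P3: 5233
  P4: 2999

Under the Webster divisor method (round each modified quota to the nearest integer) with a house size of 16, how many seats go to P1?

Standard divisor 18099/16 ≈ 1131.188; standard quotas: P1 1.132, P2 7.591, P3 4.626, P4 2.651.
Rounding to the nearest integer gives 1, 8, 5, 3 = 17 seats, so the divisor must be adjusted.
With modified divisor 1150: modified quotas P1 1.113, P2 7.467, P3 4.550, P4 2.608.
Rounding to the nearest integer: P1 1, P2 7, P3 5, P4 3 (total 16).
P1 receives 1.

1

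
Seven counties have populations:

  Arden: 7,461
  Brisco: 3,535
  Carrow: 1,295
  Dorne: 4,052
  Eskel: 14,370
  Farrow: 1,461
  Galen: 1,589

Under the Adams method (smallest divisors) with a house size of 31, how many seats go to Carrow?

2

Standard divisor 33763/31 ≈ 1089.129; standard quotas: Arden 6.850, Brisco 3.246, Carrow 1.189, Dorne 3.720, Eskel 13.194, Farrow 1.341, Galen 1.459.
Rounding up gives 7, 4, 2, 4, 14, 2, 2 = 35 seats, so the divisor must be adjusted.
With modified divisor 1269: modified quotas Arden 5.879, Brisco 2.786, Carrow 1.020, Dorne 3.193, Eskel 11.324, Farrow 1.151, Galen 1.252.
Rounding up: Arden 6, Brisco 3, Carrow 2, Dorne 4, Eskel 12, Farrow 2, Galen 2 (total 31).
Carrow receives 2.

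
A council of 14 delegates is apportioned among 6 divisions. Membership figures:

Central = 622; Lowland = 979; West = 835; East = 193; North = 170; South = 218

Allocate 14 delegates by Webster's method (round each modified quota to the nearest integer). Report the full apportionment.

Central=3; Lowland=4; West=4; East=1; North=1; South=1

Standard divisor 3017/14 ≈ 215.5; standard quotas: Central 2.886, Lowland 4.543, West 3.875, East 0.896, North 0.789, South 1.012.
Rounding to the nearest integer gives 3, 5, 4, 1, 1, 1 = 15 seats, so the divisor must be adjusted.
With modified divisor 230: modified quotas Central 2.704, Lowland 4.257, West 3.630, East 0.839, North 0.739, South 0.948.
Rounding to the nearest integer: Central 3, Lowland 4, West 4, East 1, North 1, South 1 (total 14).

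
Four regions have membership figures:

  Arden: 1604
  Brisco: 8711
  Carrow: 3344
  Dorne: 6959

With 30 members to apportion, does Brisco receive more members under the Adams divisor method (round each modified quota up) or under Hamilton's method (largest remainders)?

Adams: Arden 3, Brisco 12, Carrow 5, Dorne 10.
Hamilton: Arden 2, Brisco 13, Carrow 5, Dorne 10.
Brisco gets 12 under Adams and 13 under Hamilton.

Hamilton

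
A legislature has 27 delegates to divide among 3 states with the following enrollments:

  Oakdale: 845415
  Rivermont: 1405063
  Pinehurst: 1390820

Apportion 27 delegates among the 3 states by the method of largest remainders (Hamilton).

Oakdale: 6, Rivermont: 11, Pinehurst: 10

Total 3641298; standard divisor 3641298/27 ≈ 134862.889.
Standard quotas: Oakdale 6.2687, Rivermont 10.4185, Pinehurst 10.3128.
Lower quotas: Oakdale 6, Rivermont 10, Pinehurst 10 (sum 26, leaving 1 seat).
Remainders in descending order: Rivermont 0.4185, Pinehurst 0.3128, Oakdale 0.2687.
Largest remainder: Rivermont receives the extra seat.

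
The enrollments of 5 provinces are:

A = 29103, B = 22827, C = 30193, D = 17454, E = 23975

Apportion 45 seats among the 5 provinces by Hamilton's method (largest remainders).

The standard divisor is 123552/45 ≈ 2745.6.
Standard quotas: A 10.5999, B 8.3140, C 10.9969, D 6.3571, E 8.7322.
Lower quotas: A 10, B 8, C 10, D 6, E 8 (sum 42, leaving 3 seats).
Remainders in descending order: C 0.9969, E 0.7322, A 0.5999, D 0.3571, B 0.3140.
The surplus seats go to C, E, A.

A=11; B=8; C=11; D=6; E=9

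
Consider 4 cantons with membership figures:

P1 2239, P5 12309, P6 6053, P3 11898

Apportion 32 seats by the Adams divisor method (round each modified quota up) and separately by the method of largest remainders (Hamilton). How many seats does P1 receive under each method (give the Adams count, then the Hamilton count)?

3 and 2

Adams: P1 3, P5 12, P6 6, P3 11.
Hamilton: P1 2, P5 12, P6 6, P3 12.
P1 gets 3 under Adams and 2 under Hamilton.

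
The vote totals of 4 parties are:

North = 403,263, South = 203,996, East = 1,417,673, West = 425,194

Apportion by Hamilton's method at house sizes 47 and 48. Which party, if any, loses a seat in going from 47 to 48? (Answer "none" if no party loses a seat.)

none

At 47 seats: North 8, South 4, East 27, West 8.
At 48 seats: North 8, South 4, East 28, West 8.
No party's allocation decreased.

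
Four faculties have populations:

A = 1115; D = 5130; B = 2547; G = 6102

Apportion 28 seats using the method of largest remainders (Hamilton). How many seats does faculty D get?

Standard divisor: 14894 ÷ 28 ≈ 531.929.
Standard quotas: A 2.0961, D 9.6442, B 4.7882, G 11.4715.
Lower quotas: A 2, D 9, B 4, G 11 (sum 26, leaving 2 seats).
Remainders in descending order: B 0.7882, D 0.6442, G 0.4715, A 0.0961.
Largest remainders: B, D receive the extra seats.
D receives 10.

10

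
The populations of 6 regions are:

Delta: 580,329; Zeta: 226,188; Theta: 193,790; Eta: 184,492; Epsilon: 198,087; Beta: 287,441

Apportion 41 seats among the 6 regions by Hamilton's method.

Standard divisor: 1670327 ÷ 41 ≈ 40739.683.
Standard quotas: Delta 14.2448, Zeta 5.5520, Theta 4.7568, Eta 4.5286, Epsilon 4.8623, Beta 7.0556.
Lower quotas: Delta 14, Zeta 5, Theta 4, Eta 4, Epsilon 4, Beta 7 (sum 38, leaving 3 seats).
Remainders in descending order: Epsilon 0.8623, Theta 0.7568, Zeta 0.5520, Eta 0.5286, Delta 0.2448, Beta 0.0556.
Largest remainders: Epsilon, Theta, Zeta receive the extra seats.

Delta 14, Zeta 6, Theta 5, Eta 4, Epsilon 5, Beta 7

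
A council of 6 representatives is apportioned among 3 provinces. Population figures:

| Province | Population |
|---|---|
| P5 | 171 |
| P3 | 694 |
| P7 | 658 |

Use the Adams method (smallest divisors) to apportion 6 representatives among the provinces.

Standard divisor 1523/6 ≈ 253.833; standard quotas: P5 0.674, P3 2.734, P7 2.592.
Rounding up gives 1, 3, 3 = 7 seats, so the divisor must be adjusted.
With modified divisor 340: modified quotas P5 0.503, P3 2.041, P7 1.935.
Rounding up: P5 1, P3 3, P7 2 (total 6).

P5=1; P3=3; P7=2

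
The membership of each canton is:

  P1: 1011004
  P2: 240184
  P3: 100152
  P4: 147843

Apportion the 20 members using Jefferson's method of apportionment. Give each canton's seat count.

Standard divisor 1499183/20 ≈ 74959.15; standard quotas: P1 13.487, P2 3.204, P3 1.336, P4 1.972.
Rounding down gives 13, 3, 1, 1 = 18 seats, so the divisor must be adjusted.
With modified divisor 69800: modified quotas P1 14.484, P2 3.441, P3 1.435, P4 2.118.
Rounding down: P1 14, P2 3, P3 1, P4 2 (total 20).

P1 14, P2 3, P3 1, P4 2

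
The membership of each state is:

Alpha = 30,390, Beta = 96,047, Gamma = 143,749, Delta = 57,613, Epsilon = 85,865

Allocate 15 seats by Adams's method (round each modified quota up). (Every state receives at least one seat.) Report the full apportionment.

Alpha 1; Beta 4; Gamma 5; Delta 2; Epsilon 3

Standard divisor 413664/15 ≈ 27577.6; standard quotas: Alpha 1.102, Beta 3.483, Gamma 5.213, Delta 2.089, Epsilon 3.114.
Rounding up gives 2, 4, 6, 3, 4 = 19 seats, so the divisor must be adjusted.
With modified divisor 31200: modified quotas Alpha 0.974, Beta 3.078, Gamma 4.607, Delta 1.847, Epsilon 2.752.
Rounding up: Alpha 1, Beta 4, Gamma 5, Delta 2, Epsilon 3 (total 15).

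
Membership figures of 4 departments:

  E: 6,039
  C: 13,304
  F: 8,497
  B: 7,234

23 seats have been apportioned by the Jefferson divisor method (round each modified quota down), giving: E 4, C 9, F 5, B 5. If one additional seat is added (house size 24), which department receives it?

Priority for the next seat is population ÷ (current seats + 1).
Priorities: E 1207.800, C 1330.400, F 1416.167, B 1205.667.
Highest priority: F.

F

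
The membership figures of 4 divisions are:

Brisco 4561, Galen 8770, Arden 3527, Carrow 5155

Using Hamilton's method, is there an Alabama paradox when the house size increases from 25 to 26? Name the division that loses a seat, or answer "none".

At 25 seats: Brisco 5, Galen 10, Arden 4, Carrow 6.
At 26 seats: Brisco 6, Galen 10, Arden 4, Carrow 6.
No division's allocation decreased.

none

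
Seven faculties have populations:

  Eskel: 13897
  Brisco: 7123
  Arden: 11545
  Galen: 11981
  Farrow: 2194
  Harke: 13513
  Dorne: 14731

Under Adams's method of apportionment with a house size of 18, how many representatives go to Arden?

Standard divisor 74984/18 ≈ 4165.778; standard quotas: Eskel 3.336, Brisco 1.710, Arden 2.771, Galen 2.876, Farrow 0.527, Harke 3.244, Dorne 3.536.
Rounding up gives 4, 2, 3, 3, 1, 4, 4 = 21 seats, so the divisor must be adjusted.
With modified divisor 5300: modified quotas Eskel 2.622, Brisco 1.344, Arden 2.178, Galen 2.261, Farrow 0.414, Harke 2.550, Dorne 2.779.
Rounding up: Eskel 3, Brisco 2, Arden 3, Galen 3, Farrow 1, Harke 3, Dorne 3 (total 18).
Arden receives 3.

3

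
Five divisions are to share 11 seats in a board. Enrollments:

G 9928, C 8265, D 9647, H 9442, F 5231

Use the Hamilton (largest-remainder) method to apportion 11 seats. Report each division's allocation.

G: 3, C: 2, D: 3, H: 2, F: 1

Standard divisor: 42513 ÷ 11 ≈ 3864.818.
Standard quotas: G 2.5688, C 2.1385, D 2.4961, H 2.4431, F 1.3535.
Lower quotas: G 2, C 2, D 2, H 2, F 1 (sum 9, leaving 2 seats).
Remainders in descending order: G 0.5688, D 0.4961, H 0.4431, F 0.3535, C 0.1385.
The surplus seats go to G, D.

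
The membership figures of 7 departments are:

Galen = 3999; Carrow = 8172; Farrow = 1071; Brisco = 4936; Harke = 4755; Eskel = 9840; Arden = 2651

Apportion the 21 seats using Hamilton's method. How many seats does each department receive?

Galen=2, Carrow=5, Farrow=1, Brisco=3, Harke=3, Eskel=6, Arden=1

Standard divisor: 35424 ÷ 21 ≈ 1686.857.
Standard quotas: Galen 2.3707, Carrow 4.8445, Farrow 0.6349, Brisco 2.9262, Harke 2.8189, Eskel 5.8333, Arden 1.5716.
Lower quotas: Galen 2, Carrow 4, Farrow 0, Brisco 2, Harke 2, Eskel 5, Arden 1 (sum 16, leaving 5 seats).
Remainders in descending order: Brisco 0.9262, Carrow 0.8445, Eskel 0.8333, Harke 0.8189, Farrow 0.6349, Arden 0.5716, Galen 0.3707.
The surplus seats go to Brisco, Carrow, Eskel, Harke, Farrow.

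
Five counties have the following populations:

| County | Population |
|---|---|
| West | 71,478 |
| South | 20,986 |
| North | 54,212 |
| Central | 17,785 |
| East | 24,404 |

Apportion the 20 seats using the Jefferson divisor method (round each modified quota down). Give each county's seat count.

West: 8; South: 2; North: 6; Central: 2; East: 2

Standard divisor 188865/20 ≈ 9443.25; standard quotas: West 7.569, South 2.222, North 5.741, Central 1.883, East 2.584.
Rounding down gives 7, 2, 5, 1, 2 = 17 seats, so the divisor must be adjusted.
With modified divisor 8500: modified quotas West 8.409, South 2.469, North 6.378, Central 2.092, East 2.871.
Rounding down: West 8, South 2, North 6, Central 2, East 2 (total 20).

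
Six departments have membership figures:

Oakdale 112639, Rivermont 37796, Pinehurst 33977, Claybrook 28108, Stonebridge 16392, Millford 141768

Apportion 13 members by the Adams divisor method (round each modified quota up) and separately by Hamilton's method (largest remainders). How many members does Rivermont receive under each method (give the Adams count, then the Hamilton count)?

2 and 1

Adams: Oakdale 4, Rivermont 2, Pinehurst 1, Claybrook 1, Stonebridge 1, Millford 4.
Hamilton: Oakdale 4, Rivermont 1, Pinehurst 1, Claybrook 1, Stonebridge 1, Millford 5.
Rivermont gets 2 under Adams and 1 under Hamilton.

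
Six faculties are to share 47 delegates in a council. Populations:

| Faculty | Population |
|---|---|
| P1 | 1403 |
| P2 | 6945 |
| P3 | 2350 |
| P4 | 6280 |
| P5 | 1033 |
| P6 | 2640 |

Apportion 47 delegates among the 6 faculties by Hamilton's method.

Standard divisor: 20651 ÷ 47 ≈ 439.383.
Standard quotas: P1 3.1931, P2 15.8063, P3 5.3484, P4 14.2928, P5 2.3510, P6 6.0084.
Lower quotas: P1 3, P2 15, P3 5, P4 14, P5 2, P6 6 (sum 45, leaving 2 seats).
Remainders in descending order: P2 0.8063, P5 0.3510, P3 0.3484, P4 0.2928, P1 0.1931, P6 0.0084.
The surplus seats go to P2, P5.

P1 3, P2 16, P3 5, P4 14, P5 3, P6 6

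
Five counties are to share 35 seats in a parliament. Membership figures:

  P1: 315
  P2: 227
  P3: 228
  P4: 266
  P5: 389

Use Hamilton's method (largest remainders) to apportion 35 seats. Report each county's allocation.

P1 8, P2 6, P3 6, P4 6, P5 9

Standard divisor: 1425 ÷ 35 ≈ 40.714.
Standard quotas: P1 7.737, P2 5.575, P3 5.600, P4 6.533, P5 9.554.
Lower quotas: P1 7, P2 5, P3 5, P4 6, P5 9 (sum 32, leaving 3 seats).
Remainders in descending order: P1 0.737, P3 0.600, P2 0.575, P5 0.554, P4 0.533.
Largest remainders: P1, P3, P2 receive the extra seats.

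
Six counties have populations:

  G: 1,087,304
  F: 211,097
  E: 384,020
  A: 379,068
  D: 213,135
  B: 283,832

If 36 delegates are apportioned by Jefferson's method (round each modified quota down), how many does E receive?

Standard divisor 2558456/36 ≈ 71068.222; standard quotas: G 15.299, F 2.970, E 5.404, A 5.334, D 2.999, B 3.994.
Rounding down gives 15, 2, 5, 5, 2, 3 = 32 seats, so the divisor must be adjusted.
With modified divisor 66000: modified quotas G 16.474, F 3.198, E 5.818, A 5.743, D 3.229, B 4.300.
Rounding down: G 16, F 3, E 5, A 5, D 3, B 4 (total 36).
E receives 5.

5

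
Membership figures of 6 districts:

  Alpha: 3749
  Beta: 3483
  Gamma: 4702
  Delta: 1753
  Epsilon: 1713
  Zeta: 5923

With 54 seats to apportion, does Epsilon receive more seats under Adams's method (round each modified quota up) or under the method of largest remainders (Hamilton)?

Adams: Alpha 9, Beta 9, Gamma 12, Delta 5, Epsilon 5, Zeta 14.
Hamilton: Alpha 10, Beta 9, Gamma 12, Delta 4, Epsilon 4, Zeta 15.
Epsilon gets 5 under Adams and 4 under Hamilton.

Adams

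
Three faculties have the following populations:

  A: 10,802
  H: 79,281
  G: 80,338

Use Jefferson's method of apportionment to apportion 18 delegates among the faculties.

Standard divisor 170421/18 ≈ 9467.833; standard quotas: A 1.141, H 8.374, G 8.485.
Rounding down gives 1, 8, 8 = 17 seats, so the divisor must be adjusted.
With modified divisor 8900: modified quotas A 1.214, H 8.908, G 9.027.
Rounding down: A 1, H 8, G 9 (total 18).

A=1, H=8, G=9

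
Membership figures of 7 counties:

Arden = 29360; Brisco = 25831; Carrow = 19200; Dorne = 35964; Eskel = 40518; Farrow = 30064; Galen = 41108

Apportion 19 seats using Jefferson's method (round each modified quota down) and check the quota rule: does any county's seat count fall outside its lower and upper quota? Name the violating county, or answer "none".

none

Standard quotas: Arden 2.512, Brisco 2.210, Carrow 1.643, Dorne 3.077, Eskel 3.467, Farrow 2.573, Galen 3.518.
Jefferson allocation: Arden 2, Brisco 2, Carrow 1, Dorne 3, Eskel 4, Farrow 3, Galen 4.
Every allocation lies between the lower and upper quota.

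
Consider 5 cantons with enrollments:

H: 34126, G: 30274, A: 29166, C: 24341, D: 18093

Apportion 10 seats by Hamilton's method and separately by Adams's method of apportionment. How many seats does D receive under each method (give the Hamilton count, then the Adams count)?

Hamilton: H 3, G 2, A 2, C 2, D 1.
Adams: H 2, G 2, A 2, C 2, D 2.
D gets 1 under Hamilton and 2 under Adams.

1 and 2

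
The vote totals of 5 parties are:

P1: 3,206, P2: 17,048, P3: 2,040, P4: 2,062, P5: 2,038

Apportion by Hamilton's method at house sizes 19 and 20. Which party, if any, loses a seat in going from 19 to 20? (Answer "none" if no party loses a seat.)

At 19 seats: P1 2, P2 12, P3 2, P4 2, P5 1.
At 20 seats: P1 2, P2 13, P3 2, P4 2, P5 1.
No party's allocation decreased.

none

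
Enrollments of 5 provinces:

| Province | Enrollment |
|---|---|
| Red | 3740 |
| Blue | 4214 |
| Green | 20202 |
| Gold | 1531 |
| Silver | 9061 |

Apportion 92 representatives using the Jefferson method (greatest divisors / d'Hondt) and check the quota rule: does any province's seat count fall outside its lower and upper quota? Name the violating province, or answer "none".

Standard quotas: Red 8.880, Blue 10.005, Green 47.966, Gold 3.635, Silver 21.514.
Jefferson allocation: Red 9, Blue 10, Green 49, Gold 3, Silver 21.
Green has quota 47.966 (lower 47, upper 48) but receives 49 — outside the quota interval.

Green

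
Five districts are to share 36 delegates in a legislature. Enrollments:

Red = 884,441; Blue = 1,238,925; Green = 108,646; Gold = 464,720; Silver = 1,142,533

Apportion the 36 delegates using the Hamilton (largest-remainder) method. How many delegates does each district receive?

Total 3839265; standard divisor 3839265/36 ≈ 106646.25.
Standard quotas: Red 8.2932, Blue 11.6171, Green 1.0188, Gold 4.3576, Silver 10.7133.
Lower quotas: Red 8, Blue 11, Green 1, Gold 4, Silver 10 (sum 34, leaving 2 seats).
Remainders in descending order: Silver 0.7133, Blue 0.6171, Gold 0.3576, Red 0.2932, Green 0.0188.
Largest remainders: Silver, Blue receive the extra seats.

Red: 8, Blue: 12, Green: 1, Gold: 4, Silver: 11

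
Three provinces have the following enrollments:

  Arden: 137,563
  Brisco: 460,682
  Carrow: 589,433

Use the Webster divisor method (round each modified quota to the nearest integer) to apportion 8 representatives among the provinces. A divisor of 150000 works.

Arden 1, Brisco 3, Carrow 4

With modified divisor 150000: modified quotas Arden 0.917, Brisco 3.071, Carrow 3.930.
Rounding to the nearest integer: Arden 1, Brisco 3, Carrow 4 (total 8).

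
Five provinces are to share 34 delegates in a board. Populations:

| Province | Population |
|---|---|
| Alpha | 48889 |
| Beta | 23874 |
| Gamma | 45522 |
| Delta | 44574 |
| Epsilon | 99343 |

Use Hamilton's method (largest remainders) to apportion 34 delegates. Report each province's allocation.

Alpha=6, Beta=3, Gamma=6, Delta=6, Epsilon=13

Total 262202; standard divisor 262202/34 ≈ 7711.824.
Standard quotas: Alpha 6.3395, Beta 3.0958, Gamma 5.9029, Delta 5.7800, Epsilon 12.8819.
Lower quotas: Alpha 6, Beta 3, Gamma 5, Delta 5, Epsilon 12 (sum 31, leaving 3 seats).
Remainders in descending order: Gamma 0.9029, Epsilon 0.8819, Delta 0.7800, Alpha 0.3395, Beta 0.0958.
Largest remainders: Gamma, Epsilon, Delta receive the extra seats.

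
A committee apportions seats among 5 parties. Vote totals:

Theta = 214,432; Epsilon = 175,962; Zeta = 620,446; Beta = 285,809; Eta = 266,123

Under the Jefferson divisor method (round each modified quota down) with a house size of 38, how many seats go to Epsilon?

Standard divisor 1562772/38 ≈ 41125.579; standard quotas: Theta 5.214, Epsilon 4.279, Zeta 15.087, Beta 6.950, Eta 6.471.
Rounding down gives 5, 4, 15, 6, 6 = 36 seats, so the divisor must be adjusted.
With modified divisor 38400: modified quotas Theta 5.584, Epsilon 4.582, Zeta 16.157, Beta 7.443, Eta 6.930.
Rounding down: Theta 5, Epsilon 4, Zeta 16, Beta 7, Eta 6 (total 38).
Epsilon receives 4.

4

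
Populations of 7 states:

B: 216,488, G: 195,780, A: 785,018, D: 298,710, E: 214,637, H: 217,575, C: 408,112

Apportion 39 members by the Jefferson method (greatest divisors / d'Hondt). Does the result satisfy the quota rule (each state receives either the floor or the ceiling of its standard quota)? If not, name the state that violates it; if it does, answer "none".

Standard quotas: B 3.614, G 3.268, A 13.104, D 4.986, E 3.583, H 3.632, C 6.813.
Jefferson allocation: B 3, G 3, A 14, D 5, E 3, H 4, C 7.
Every allocation lies between the lower and upper quota.

none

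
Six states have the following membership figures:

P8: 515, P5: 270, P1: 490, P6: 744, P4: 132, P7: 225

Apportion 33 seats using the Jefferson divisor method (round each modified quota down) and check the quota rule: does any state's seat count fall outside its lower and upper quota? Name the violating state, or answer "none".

none

Standard quotas: P8 7.153, P5 3.750, P1 6.806, P6 10.333, P4 1.833, P7 3.125.
Jefferson allocation: P8 7, P5 4, P1 7, P6 11, P4 1, P7 3.
Every allocation lies between the lower and upper quota.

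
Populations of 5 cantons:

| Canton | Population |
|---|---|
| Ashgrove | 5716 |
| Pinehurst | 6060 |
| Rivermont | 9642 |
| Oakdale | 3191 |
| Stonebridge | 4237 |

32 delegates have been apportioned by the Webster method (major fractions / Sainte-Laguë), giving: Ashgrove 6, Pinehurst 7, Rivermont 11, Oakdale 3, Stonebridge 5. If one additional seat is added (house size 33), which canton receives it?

Priority for the next seat is population ÷ (current seats + 0.5).
Priorities: Ashgrove 879.385, Pinehurst 808.000, Rivermont 838.435, Oakdale 911.714, Stonebridge 770.364.
Highest priority: Oakdale.

Oakdale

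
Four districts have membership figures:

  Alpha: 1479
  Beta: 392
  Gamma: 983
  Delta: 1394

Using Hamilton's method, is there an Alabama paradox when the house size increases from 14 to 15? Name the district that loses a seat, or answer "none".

none

At 14 seats: Alpha 5, Beta 1, Gamma 3, Delta 5.
At 15 seats: Alpha 5, Beta 1, Gamma 4, Delta 5.
No district's allocation decreased.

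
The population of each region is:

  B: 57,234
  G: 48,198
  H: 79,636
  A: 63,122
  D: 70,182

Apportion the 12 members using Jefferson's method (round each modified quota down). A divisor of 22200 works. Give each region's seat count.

With modified divisor 22200: modified quotas B 2.578, G 2.171, H 3.587, A 2.843, D 3.161.
Rounding down: B 2, G 2, H 3, A 2, D 3 (total 12).

B=2; G=2; H=3; A=2; D=3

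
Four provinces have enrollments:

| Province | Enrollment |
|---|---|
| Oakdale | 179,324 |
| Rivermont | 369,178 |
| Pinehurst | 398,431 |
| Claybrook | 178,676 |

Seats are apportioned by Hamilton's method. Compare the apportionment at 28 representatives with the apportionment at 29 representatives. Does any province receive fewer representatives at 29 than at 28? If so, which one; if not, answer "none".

none

At 28 seats: Oakdale 5, Rivermont 9, Pinehurst 10, Claybrook 4.
At 29 seats: Oakdale 5, Rivermont 9, Pinehurst 10, Claybrook 5.
No province's allocation decreased.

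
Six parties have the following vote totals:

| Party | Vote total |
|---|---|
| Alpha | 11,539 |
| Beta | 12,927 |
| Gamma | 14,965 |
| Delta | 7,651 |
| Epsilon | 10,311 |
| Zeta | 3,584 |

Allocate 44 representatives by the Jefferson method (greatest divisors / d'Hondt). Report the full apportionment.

Alpha=8; Beta=10; Gamma=11; Delta=5; Epsilon=8; Zeta=2

Standard divisor 60977/44 ≈ 1385.841; standard quotas: Alpha 8.326, Beta 9.328, Gamma 10.798, Delta 5.521, Epsilon 7.440, Zeta 2.586.
Rounding down gives 8, 9, 10, 5, 7, 2 = 41 seats, so the divisor must be adjusted.
With modified divisor 1285: modified quotas Alpha 8.980, Beta 10.060, Gamma 11.646, Delta 5.954, Epsilon 8.024, Zeta 2.789.
Rounding down: Alpha 8, Beta 10, Gamma 11, Delta 5, Epsilon 8, Zeta 2 (total 44).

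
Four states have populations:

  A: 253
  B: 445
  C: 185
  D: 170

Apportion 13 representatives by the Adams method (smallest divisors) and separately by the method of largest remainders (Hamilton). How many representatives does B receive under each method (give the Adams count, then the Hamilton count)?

5 and 6

Adams: A 3, B 5, C 3, D 2.
Hamilton: A 3, B 6, C 2, D 2.
B gets 5 under Adams and 6 under Hamilton.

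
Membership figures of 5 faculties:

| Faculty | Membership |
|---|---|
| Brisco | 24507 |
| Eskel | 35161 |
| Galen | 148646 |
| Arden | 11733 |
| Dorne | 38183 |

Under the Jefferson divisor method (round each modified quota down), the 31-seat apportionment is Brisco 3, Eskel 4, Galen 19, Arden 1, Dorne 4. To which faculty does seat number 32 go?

Dorne

Priority for the next seat is population ÷ (current seats + 1).
Priorities: Brisco 6126.750, Eskel 7032.200, Galen 7432.300, Arden 5866.500, Dorne 7636.600.
Highest priority: Dorne.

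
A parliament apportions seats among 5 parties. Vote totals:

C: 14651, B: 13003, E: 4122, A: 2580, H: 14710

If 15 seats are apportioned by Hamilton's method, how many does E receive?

The standard divisor is 49066/15 ≈ 3271.067.
Standard quotas: C 4.4790, B 3.9752, E 1.2601, A 0.7887, H 4.4970.
Lower quotas: C 4, B 3, E 1, A 0, H 4 (sum 12, leaving 3 seats).
Remainders in descending order: B 0.9752, A 0.7887, H 0.4970, C 0.4790, E 0.2601.
Largest remainders: B, A, H receive the extra seats.
E receives 1.

1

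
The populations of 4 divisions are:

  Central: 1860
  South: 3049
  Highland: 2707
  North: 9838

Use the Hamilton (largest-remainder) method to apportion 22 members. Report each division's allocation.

Total 17454; standard divisor 17454/22 ≈ 793.364.
Standard quotas: Central 2.3444, South 3.8431, Highland 3.4121, North 12.4004.
Lower quotas: Central 2, South 3, Highland 3, North 12 (sum 20, leaving 2 seats).
Remainders in descending order: South 0.8431, Highland 0.4121, North 0.4004, Central 0.3444.
Largest remainders: South, Highland receive the extra seats.

Central 2, South 4, Highland 4, North 12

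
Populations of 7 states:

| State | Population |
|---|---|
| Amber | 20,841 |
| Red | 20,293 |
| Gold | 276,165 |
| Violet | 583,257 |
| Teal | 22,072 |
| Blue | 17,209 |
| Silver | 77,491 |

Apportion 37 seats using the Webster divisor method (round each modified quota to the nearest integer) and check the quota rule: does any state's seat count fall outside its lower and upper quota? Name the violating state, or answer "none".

Standard quotas: Amber 0.758, Red 0.738, Gold 10.044, Violet 21.213, Teal 0.803, Blue 0.626, Silver 2.818.
Webster allocation: Amber 1, Red 1, Gold 10, Violet 20, Teal 1, Blue 1, Silver 3.
Violet has quota 21.213 (lower 21, upper 22) but receives 20 — outside the quota interval.

Violet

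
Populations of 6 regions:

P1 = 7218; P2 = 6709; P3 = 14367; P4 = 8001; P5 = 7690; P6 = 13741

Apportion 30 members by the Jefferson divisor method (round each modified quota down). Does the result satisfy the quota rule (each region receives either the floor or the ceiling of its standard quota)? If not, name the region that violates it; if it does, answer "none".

none

Standard quotas: P1 3.751, P2 3.487, P3 7.466, P4 4.158, P5 3.996, P6 7.141.
Jefferson allocation: P1 4, P2 3, P3 8, P4 4, P5 4, P6 7.
Every allocation lies between the lower and upper quota.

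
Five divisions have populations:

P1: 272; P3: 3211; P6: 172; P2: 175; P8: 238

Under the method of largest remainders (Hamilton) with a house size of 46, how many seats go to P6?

The standard divisor is 4068/46 ≈ 88.435.
Standard quotas: P1 3.076, P3 36.309, P6 1.945, P2 1.979, P8 2.691.
Lower quotas: P1 3, P3 36, P6 1, P2 1, P8 2 (sum 43, leaving 3 seats).
Remainders in descending order: P2 0.979, P6 0.945, P8 0.691, P3 0.309, P1 0.076.
Largest remainders: P2, P6, P8 receive the extra seats.
P6 receives 2.

2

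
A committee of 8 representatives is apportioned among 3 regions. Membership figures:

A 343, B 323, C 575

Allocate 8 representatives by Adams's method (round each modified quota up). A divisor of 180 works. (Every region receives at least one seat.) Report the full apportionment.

A=2, B=2, C=4

With modified divisor 180: modified quotas A 1.906, B 1.794, C 3.194.
Rounding up: A 2, B 2, C 4 (total 8).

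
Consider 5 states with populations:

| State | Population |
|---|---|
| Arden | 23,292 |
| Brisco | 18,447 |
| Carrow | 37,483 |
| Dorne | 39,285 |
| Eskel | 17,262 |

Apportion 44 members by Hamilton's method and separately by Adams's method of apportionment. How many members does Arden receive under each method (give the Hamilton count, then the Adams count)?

Hamilton: Arden 7, Brisco 6, Carrow 12, Dorne 13, Eskel 6.
Adams: Arden 8, Brisco 6, Carrow 12, Dorne 12, Eskel 6.
Arden gets 7 under Hamilton and 8 under Adams.

7 and 8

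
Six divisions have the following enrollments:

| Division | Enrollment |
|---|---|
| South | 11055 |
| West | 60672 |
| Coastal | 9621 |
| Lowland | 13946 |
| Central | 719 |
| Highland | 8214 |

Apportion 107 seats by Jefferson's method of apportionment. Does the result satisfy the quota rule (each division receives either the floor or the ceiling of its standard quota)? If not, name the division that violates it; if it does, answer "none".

Standard quotas: South 11.349, West 62.286, Coastal 9.877, Lowland 14.317, Central 0.738, Highland 8.433.
Jefferson allocation: South 11, West 64, Coastal 10, Lowland 14, Central 0, Highland 8.
West has quota 62.286 (lower 62, upper 63) but receives 64 — outside the quota interval.

West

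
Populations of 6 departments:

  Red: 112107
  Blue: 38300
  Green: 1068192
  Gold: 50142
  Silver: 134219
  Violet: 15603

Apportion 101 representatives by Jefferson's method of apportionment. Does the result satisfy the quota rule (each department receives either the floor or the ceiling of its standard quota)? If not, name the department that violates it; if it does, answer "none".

Standard quotas: Red 7.982, Blue 2.727, Green 76.054, Gold 3.570, Silver 9.556, Violet 1.111.
Jefferson allocation: Red 8, Blue 2, Green 78, Gold 3, Silver 9, Violet 1.
Green has quota 76.054 (lower 76, upper 77) but receives 78 — outside the quota interval.

Green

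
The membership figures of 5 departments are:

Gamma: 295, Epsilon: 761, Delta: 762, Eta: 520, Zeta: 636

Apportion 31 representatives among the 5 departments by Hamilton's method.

The standard divisor is 2974/31 ≈ 95.935.
Standard quotas: Gamma 3.075, Epsilon 7.932, Delta 7.943, Eta 5.420, Zeta 6.629.
Lower quotas: Gamma 3, Epsilon 7, Delta 7, Eta 5, Zeta 6 (sum 28, leaving 3 seats).
Remainders in descending order: Delta 0.943, Epsilon 0.932, Zeta 0.629, Eta 0.420, Gamma 0.075.
The surplus seats go to Delta, Epsilon, Zeta.

Gamma 3, Epsilon 8, Delta 8, Eta 5, Zeta 7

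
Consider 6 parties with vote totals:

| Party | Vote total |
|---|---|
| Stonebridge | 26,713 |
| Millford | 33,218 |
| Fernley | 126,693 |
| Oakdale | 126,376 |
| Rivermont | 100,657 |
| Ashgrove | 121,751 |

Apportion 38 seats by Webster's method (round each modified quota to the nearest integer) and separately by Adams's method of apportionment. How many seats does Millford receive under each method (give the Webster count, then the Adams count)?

Webster: Stonebridge 2, Millford 2, Fernley 9, Oakdale 9, Rivermont 7, Ashgrove 9.
Adams: Stonebridge 2, Millford 3, Fernley 9, Oakdale 9, Rivermont 7, Ashgrove 8.
Millford gets 2 under Webster and 3 under Adams.

2 and 3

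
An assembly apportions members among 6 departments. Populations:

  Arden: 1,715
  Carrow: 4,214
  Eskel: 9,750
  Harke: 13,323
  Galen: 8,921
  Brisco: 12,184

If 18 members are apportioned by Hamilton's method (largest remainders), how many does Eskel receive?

Total 50107; standard divisor 50107/18 ≈ 2783.722.
Standard quotas: Arden 0.6161, Carrow 1.5138, Eskel 3.5025, Harke 4.7860, Galen 3.2047, Brisco 4.3769.
Lower quotas: Arden 0, Carrow 1, Eskel 3, Harke 4, Galen 3, Brisco 4 (sum 15, leaving 3 seats).
Remainders in descending order: Harke 0.7860, Arden 0.6161, Carrow 0.5138, Eskel 0.5025, Brisco 0.3769, Galen 0.2047.
Largest remainders: Harke, Arden, Carrow receive the extra seats.
Eskel receives 3.

3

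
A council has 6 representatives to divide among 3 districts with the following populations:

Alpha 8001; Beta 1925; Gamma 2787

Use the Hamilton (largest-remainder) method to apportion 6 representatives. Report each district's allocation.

The standard divisor is 12713/6 ≈ 2118.833.
Standard quotas: Alpha 3.7761, Beta 0.9085, Gamma 1.3153.
Lower quotas: Alpha 3, Beta 0, Gamma 1 (sum 4, leaving 2 seats).
Remainders in descending order: Beta 0.9085, Alpha 0.7761, Gamma 0.3153.
The surplus seats go to Beta, Alpha.

Alpha 4, Beta 1, Gamma 1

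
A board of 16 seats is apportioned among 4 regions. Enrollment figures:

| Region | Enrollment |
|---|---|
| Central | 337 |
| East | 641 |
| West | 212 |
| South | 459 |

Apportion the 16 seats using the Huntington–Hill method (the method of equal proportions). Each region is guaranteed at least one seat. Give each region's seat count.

Central=3, East=6, West=2, South=5

With divisor 101: modified quotas Central 3.337, East 6.347, West 2.099, South 4.545.
Geometric-mean thresholds: Central √(3·4)=3.464, East √(6·7)=6.481, West √(2·3)=2.449, South √(4·5)=4.472.
Each quota rounded against its threshold gives Central 3, East 6, West 2, South 5 (total 16).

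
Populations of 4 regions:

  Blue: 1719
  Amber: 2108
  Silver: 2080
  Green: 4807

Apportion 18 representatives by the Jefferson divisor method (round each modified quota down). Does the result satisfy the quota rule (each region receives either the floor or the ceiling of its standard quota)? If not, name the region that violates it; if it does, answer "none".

none

Standard quotas: Blue 2.888, Amber 3.542, Silver 3.494, Green 8.076.
Jefferson allocation: Blue 3, Amber 3, Silver 3, Green 9.
Every allocation lies between the lower and upper quota.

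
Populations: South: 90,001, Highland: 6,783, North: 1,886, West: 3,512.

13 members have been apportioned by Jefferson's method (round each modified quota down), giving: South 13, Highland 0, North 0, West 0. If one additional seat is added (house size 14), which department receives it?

Highland

Priority for the next seat is population ÷ (current seats + 1).
Priorities: South 6428.643, Highland 6783.000, North 1886.000, West 3512.000.
Highest priority: Highland.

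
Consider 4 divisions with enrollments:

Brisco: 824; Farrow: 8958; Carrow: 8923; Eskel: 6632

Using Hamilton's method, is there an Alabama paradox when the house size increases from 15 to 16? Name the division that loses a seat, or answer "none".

At 15 seats: Brisco 1, Farrow 5, Carrow 5, Eskel 4.
At 16 seats: Brisco 0, Farrow 6, Carrow 6, Eskel 4.
Brisco drops from 1 to 0.

Brisco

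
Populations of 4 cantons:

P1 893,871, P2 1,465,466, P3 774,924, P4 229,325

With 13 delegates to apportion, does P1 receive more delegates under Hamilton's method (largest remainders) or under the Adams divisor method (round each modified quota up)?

Hamilton: P1 3, P2 6, P3 3, P4 1.
Adams: P1 4, P2 5, P3 3, P4 1.
P1 gets 3 under Hamilton and 4 under Adams.

Adams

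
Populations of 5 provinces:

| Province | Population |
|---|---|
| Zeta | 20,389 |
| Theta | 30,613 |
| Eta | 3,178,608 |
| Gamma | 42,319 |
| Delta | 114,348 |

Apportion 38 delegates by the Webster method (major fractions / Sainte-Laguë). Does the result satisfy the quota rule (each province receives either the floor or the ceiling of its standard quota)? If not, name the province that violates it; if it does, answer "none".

Standard quotas: Zeta 0.229, Theta 0.344, Eta 35.670, Gamma 0.475, Delta 1.283.
Webster allocation: Zeta 0, Theta 0, Eta 37, Gamma 0, Delta 1.
Eta has quota 35.670 (lower 35, upper 36) but receives 37 — outside the quota interval.

Eta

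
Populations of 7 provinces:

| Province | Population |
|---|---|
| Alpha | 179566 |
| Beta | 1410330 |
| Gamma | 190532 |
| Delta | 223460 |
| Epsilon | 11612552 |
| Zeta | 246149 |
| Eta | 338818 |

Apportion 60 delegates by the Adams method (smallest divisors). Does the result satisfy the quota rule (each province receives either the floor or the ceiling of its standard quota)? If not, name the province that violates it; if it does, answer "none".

Standard quotas: Alpha 0.759, Beta 5.959, Gamma 0.805, Delta 0.944, Epsilon 49.062, Zeta 1.040, Eta 1.431.
Adams allocation: Alpha 1, Beta 6, Gamma 1, Delta 1, Epsilon 48, Zeta 1, Eta 2.
Epsilon has quota 49.062 (lower 49, upper 50) but receives 48 — outside the quota interval.

Epsilon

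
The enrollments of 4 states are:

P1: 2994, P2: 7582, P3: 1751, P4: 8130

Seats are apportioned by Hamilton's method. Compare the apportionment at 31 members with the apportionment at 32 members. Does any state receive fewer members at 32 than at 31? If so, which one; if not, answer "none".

At 31 seats: P1 5, P2 11, P3 3, P4 12.
At 32 seats: P1 4, P2 12, P3 3, P4 13.
P1 drops from 5 to 4.

P1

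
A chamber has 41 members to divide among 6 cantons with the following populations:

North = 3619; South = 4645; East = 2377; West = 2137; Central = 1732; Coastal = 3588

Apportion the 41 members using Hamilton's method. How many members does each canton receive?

The standard divisor is 18098/41 ≈ 441.415.
Standard quotas: North 8.199, South 10.523, East 5.385, West 4.841, Central 3.924, Coastal 8.128.
Lower quotas: North 8, South 10, East 5, West 4, Central 3, Coastal 8 (sum 38, leaving 3 seats).
Remainders in descending order: Central 0.924, West 0.841, South 0.523, East 0.385, North 0.199, Coastal 0.128.
The surplus seats go to Central, West, South.

North=8, South=11, East=5, West=5, Central=4, Coastal=8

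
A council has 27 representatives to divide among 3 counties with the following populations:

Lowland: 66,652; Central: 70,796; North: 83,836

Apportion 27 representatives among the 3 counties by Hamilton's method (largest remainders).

Lowland 8; Central 9; North 10

Total 221284; standard divisor 221284/27 ≈ 8195.704.
Standard quotas: Lowland 8.1326, Central 8.6382, North 10.2293.
Lower quotas: Lowland 8, Central 8, North 10 (sum 26, leaving 1 seat).
Remainders in descending order: Central 0.6382, North 0.2293, Lowland 0.1326.
Largest remainder: Central receives the extra seat.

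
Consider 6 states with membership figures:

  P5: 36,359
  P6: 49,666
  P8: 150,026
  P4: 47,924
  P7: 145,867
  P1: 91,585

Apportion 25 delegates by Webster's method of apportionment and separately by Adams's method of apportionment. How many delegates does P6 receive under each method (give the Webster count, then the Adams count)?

2 and 3

Webster: P5 2, P6 2, P8 7, P4 2, P7 7, P1 5.
Adams: P5 2, P6 3, P8 7, P4 2, P7 7, P1 4.
P6 gets 2 under Webster and 3 under Adams.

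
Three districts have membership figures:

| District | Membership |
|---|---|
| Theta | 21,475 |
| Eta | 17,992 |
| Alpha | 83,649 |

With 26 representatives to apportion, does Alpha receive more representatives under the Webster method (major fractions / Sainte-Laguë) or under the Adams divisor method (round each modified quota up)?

Webster

Webster: Theta 4, Eta 4, Alpha 18.
Adams: Theta 5, Eta 4, Alpha 17.
Alpha gets 18 under Webster and 17 under Adams.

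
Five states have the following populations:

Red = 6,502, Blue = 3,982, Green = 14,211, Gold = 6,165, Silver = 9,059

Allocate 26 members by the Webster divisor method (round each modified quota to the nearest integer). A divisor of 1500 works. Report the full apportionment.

With modified divisor 1500: modified quotas Red 4.335, Blue 2.655, Green 9.474, Gold 4.110, Silver 6.039.
Rounding to the nearest integer: Red 4, Blue 3, Green 9, Gold 4, Silver 6 (total 26).

Red 4; Blue 3; Green 9; Gold 4; Silver 6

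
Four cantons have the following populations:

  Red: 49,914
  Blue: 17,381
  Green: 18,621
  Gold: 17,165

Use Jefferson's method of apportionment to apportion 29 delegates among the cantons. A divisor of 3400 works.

With modified divisor 3400: modified quotas Red 14.681, Blue 5.112, Green 5.477, Gold 5.049.
Rounding down: Red 14, Blue 5, Green 5, Gold 5 (total 29).

Red 14, Blue 5, Green 5, Gold 5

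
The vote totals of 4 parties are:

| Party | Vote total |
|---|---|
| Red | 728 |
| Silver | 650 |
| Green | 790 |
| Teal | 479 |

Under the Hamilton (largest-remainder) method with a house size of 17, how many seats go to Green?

Total 2647; standard divisor 2647/17 ≈ 155.706.
Standard quotas: Red 4.675, Silver 4.175, Green 5.074, Teal 3.076.
Lower quotas: Red 4, Silver 4, Green 5, Teal 3 (sum 16, leaving 1 seat).
Remainders in descending order: Red 0.675, Silver 0.175, Teal 0.076, Green 0.074.
Largest remainder: Red receives the extra seat.
Green receives 5.

5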